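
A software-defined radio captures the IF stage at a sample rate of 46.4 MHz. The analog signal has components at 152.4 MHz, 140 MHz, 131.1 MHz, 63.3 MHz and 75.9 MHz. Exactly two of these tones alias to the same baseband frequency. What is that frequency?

16.9 MHz

fs/2 = 23.2 MHz.
152.4 MHz mod fs = 13.2 MHz.
13.2 MHz ≤ fs/2 = 23.2 MHz, appears at 13.2 MHz.
140 MHz mod fs = 0.8 MHz.
0.8 MHz ≤ fs/2 = 23.2 MHz, appears at 0.8 MHz.
131.1 MHz mod fs = 38.3 MHz.
38.3 MHz > fs/2 = 23.2 MHz, folds to fs − 38.3 MHz = 8.1 MHz.
63.3 MHz mod fs = 16.9 MHz.
16.9 MHz ≤ fs/2 = 23.2 MHz, appears at 16.9 MHz.
75.9 MHz mod fs = 29.5 MHz.
29.5 MHz > fs/2 = 23.2 MHz, folds to fs − 29.5 MHz = 16.9 MHz.
63.3 MHz and 75.9 MHz both map to 16.9 MHz.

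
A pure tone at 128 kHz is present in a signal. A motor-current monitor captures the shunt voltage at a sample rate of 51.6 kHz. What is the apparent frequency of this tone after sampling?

24.8 kHz

128 kHz mod fs = 24.8 kHz.
24.8 kHz ≤ fs/2 = 25.8 kHz, appears at 24.8 kHz.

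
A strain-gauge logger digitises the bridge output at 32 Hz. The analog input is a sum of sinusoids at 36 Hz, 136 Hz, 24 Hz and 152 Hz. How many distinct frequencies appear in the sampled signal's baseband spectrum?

fs/2 = 16 Hz.
36 Hz mod fs = 4 Hz.
4 Hz ≤ fs/2 = 16 Hz, appears at 4 Hz.
136 Hz mod fs = 8 Hz.
8 Hz ≤ fs/2 = 16 Hz, appears at 8 Hz.
24 Hz > fs/2 = 16 Hz, folds to fs − 24 Hz = 8 Hz.
152 Hz mod fs = 24 Hz.
24 Hz > fs/2 = 16 Hz, folds to fs − 24 Hz = 8 Hz.
Distinct values: {4 Hz, 8 Hz} → 2.

2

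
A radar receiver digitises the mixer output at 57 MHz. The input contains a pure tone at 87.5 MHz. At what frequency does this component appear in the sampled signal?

26.5 MHz

87.5 MHz mod fs = 30.5 MHz.
30.5 MHz > fs/2 = 28.5 MHz, folds to fs − 30.5 MHz = 26.5 MHz.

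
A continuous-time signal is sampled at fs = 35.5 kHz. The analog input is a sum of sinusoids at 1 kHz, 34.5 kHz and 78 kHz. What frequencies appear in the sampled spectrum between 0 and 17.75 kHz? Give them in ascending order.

fs/2 = 17.75 kHz.
1 kHz ≤ fs/2 = 17.75 kHz, passes unchanged.
34.5 kHz > fs/2 = 17.75 kHz, folds to fs − 34.5 kHz = 1 kHz.
78 kHz mod fs = 7 kHz.
7 kHz ≤ fs/2 = 17.75 kHz, appears at 7 kHz.
Distinct values: {1 kHz, 7 kHz}.

1 kHz, 7 kHz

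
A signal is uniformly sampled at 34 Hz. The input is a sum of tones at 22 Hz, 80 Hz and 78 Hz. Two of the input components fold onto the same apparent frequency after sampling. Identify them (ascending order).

22 Hz, 80 Hz

fs/2 = 17 Hz.
22 Hz > fs/2 = 17 Hz, folds to fs − 22 Hz = 12 Hz.
80 Hz mod fs = 12 Hz.
12 Hz ≤ fs/2 = 17 Hz, appears at 12 Hz.
78 Hz mod fs = 10 Hz.
10 Hz ≤ fs/2 = 17 Hz, appears at 10 Hz.
22 Hz and 80 Hz both map to 12 Hz.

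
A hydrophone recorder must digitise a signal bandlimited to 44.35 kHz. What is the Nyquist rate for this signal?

88.7 kHz

Nyquist rate = 2 × 44.35 kHz = 88.7 kHz.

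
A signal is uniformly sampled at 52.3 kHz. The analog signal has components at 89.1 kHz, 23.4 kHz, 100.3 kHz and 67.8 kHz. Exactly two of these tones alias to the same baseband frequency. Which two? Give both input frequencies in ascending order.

67.8 kHz, 89.1 kHz

fs/2 = 26.15 kHz.
89.1 kHz mod fs = 36.8 kHz.
36.8 kHz > fs/2 = 26.15 kHz, folds to fs − 36.8 kHz = 15.5 kHz.
23.4 kHz ≤ fs/2 = 26.15 kHz, passes unchanged.
100.3 kHz mod fs = 48 kHz.
48 kHz > fs/2 = 26.15 kHz, folds to fs − 48 kHz = 4.3 kHz.
67.8 kHz mod fs = 15.5 kHz.
15.5 kHz ≤ fs/2 = 26.15 kHz, appears at 15.5 kHz.
67.8 kHz and 89.1 kHz both map to 15.5 kHz.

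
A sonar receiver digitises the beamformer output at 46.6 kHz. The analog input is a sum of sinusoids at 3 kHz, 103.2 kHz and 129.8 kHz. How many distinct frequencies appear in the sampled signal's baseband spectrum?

2

fs/2 = 23.3 kHz.
3 kHz ≤ fs/2 = 23.3 kHz, passes unchanged.
103.2 kHz mod fs = 10 kHz.
10 kHz ≤ fs/2 = 23.3 kHz, appears at 10 kHz.
129.8 kHz mod fs = 36.6 kHz.
36.6 kHz > fs/2 = 23.3 kHz, folds to fs − 36.6 kHz = 10 kHz.
Distinct values: {3 kHz, 10 kHz} → 2.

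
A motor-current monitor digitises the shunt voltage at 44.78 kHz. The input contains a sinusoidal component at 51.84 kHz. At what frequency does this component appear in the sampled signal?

7.06 kHz

51.84 kHz mod fs = 7.06 kHz.
7.06 kHz ≤ fs/2 = 22.39 kHz, appears at 7.06 kHz.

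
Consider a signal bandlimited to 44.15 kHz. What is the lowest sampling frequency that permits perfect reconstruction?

Nyquist rate = 2 × 44.15 kHz = 88.3 kHz.

88.3 kHz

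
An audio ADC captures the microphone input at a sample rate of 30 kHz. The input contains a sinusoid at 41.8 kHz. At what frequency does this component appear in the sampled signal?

11.8 kHz

41.8 kHz mod fs = 11.8 kHz.
11.8 kHz ≤ fs/2 = 15 kHz, appears at 11.8 kHz.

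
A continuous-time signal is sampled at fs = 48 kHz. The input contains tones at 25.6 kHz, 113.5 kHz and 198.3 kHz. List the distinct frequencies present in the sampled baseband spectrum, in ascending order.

6.3 kHz, 17.5 kHz, 22.4 kHz

fs/2 = 24 kHz.
25.6 kHz > fs/2 = 24 kHz, folds to fs − 25.6 kHz = 22.4 kHz.
113.5 kHz mod fs = 17.5 kHz.
17.5 kHz ≤ fs/2 = 24 kHz, appears at 17.5 kHz.
198.3 kHz mod fs = 6.3 kHz.
6.3 kHz ≤ fs/2 = 24 kHz, appears at 6.3 kHz.
Distinct values: {6.3 kHz, 17.5 kHz, 22.4 kHz}.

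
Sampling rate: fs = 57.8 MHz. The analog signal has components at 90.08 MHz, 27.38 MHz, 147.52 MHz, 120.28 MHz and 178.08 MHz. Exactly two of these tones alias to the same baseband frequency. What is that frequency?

4.68 MHz

fs/2 = 28.9 MHz.
90.08 MHz mod fs = 32.28 MHz.
32.28 MHz > fs/2 = 28.9 MHz, folds to fs − 32.28 MHz = 25.52 MHz.
27.38 MHz ≤ fs/2 = 28.9 MHz, passes unchanged.
147.52 MHz mod fs = 31.92 MHz.
31.92 MHz > fs/2 = 28.9 MHz, folds to fs − 31.92 MHz = 25.88 MHz.
120.28 MHz mod fs = 4.68 MHz.
4.68 MHz ≤ fs/2 = 28.9 MHz, appears at 4.68 MHz.
178.08 MHz mod fs = 4.68 MHz.
4.68 MHz ≤ fs/2 = 28.9 MHz, appears at 4.68 MHz.
120.28 MHz and 178.08 MHz both map to 4.68 MHz.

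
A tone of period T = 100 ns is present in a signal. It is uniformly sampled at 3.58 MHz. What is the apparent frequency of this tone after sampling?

0.74 MHz

T = 100 ns → f = 1/T = 10 MHz.
10 MHz mod fs = 2.84 MHz.
2.84 MHz > fs/2 = 1.79 MHz, folds to fs − 2.84 MHz = 0.74 MHz.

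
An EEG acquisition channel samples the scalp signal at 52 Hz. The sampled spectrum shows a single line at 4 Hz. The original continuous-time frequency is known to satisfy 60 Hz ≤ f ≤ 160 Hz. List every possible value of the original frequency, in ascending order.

Frequencies that alias to 4 Hz are k·fs ± 4 Hz for integer k ≥ 0.
k=0: 4 Hz.
k=1: 48 Hz, 56 Hz.
k=2: 100 Hz, 108 Hz.
k=3: 152 Hz, 160 Hz.
k=4: 204 Hz, 212 Hz.
Within [60 Hz, 160 Hz]: 100 Hz, 108 Hz, 152 Hz, 160 Hz.

100 Hz, 108 Hz, 152 Hz, 160 Hz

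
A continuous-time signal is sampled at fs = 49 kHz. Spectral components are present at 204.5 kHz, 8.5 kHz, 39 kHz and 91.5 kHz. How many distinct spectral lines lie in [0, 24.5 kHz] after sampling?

fs/2 = 24.5 kHz.
204.5 kHz mod fs = 8.5 kHz.
8.5 kHz ≤ fs/2 = 24.5 kHz, appears at 8.5 kHz.
8.5 kHz ≤ fs/2 = 24.5 kHz, passes unchanged.
39 kHz > fs/2 = 24.5 kHz, folds to fs − 39 kHz = 10 kHz.
91.5 kHz mod fs = 42.5 kHz.
42.5 kHz > fs/2 = 24.5 kHz, folds to fs − 42.5 kHz = 6.5 kHz.
Distinct values: {6.5 kHz, 8.5 kHz, 10 kHz} → 3.

3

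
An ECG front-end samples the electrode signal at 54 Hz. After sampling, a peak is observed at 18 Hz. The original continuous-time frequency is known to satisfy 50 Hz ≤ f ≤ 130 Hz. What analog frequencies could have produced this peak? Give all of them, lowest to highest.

72 Hz, 90 Hz, 126 Hz

Frequencies that alias to 18 Hz are k·fs ± 18 Hz for integer k ≥ 0.
k=0: 18 Hz.
k=1: 36 Hz, 72 Hz.
k=2: 90 Hz, 126 Hz.
k=3: 144 Hz, 180 Hz.
Within [50 Hz, 130 Hz]: 72 Hz, 90 Hz, 126 Hz.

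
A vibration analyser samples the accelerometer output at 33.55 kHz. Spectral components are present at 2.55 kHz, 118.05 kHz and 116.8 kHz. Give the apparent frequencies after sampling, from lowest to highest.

fs/2 = 16.775 kHz.
2.55 kHz ≤ fs/2 = 16.775 kHz, passes unchanged.
118.05 kHz mod fs = 17.4 kHz.
17.4 kHz > fs/2 = 16.775 kHz, folds to fs − 17.4 kHz = 16.15 kHz.
116.8 kHz mod fs = 16.15 kHz.
16.15 kHz ≤ fs/2 = 16.775 kHz, appears at 16.15 kHz.
Distinct values: {2.55 kHz, 16.15 kHz}.

2.55 kHz, 16.15 kHz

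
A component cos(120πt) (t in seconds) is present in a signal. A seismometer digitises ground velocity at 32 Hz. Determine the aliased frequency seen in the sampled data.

4 Hz

ω = 120π rad/s → f = ω/(2π) = 60 Hz.
60 Hz mod fs = 28 Hz.
28 Hz > fs/2 = 16 Hz, folds to fs − 28 Hz = 4 Hz.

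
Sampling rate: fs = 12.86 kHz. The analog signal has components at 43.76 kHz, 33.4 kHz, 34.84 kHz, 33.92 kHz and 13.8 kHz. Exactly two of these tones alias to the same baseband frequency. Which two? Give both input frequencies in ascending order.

33.4 kHz, 43.76 kHz

fs/2 = 6.43 kHz.
43.76 kHz mod fs = 5.18 kHz.
5.18 kHz ≤ fs/2 = 6.43 kHz, appears at 5.18 kHz.
33.4 kHz mod fs = 7.68 kHz.
7.68 kHz > fs/2 = 6.43 kHz, folds to fs − 7.68 kHz = 5.18 kHz.
34.84 kHz mod fs = 9.12 kHz.
9.12 kHz > fs/2 = 6.43 kHz, folds to fs − 9.12 kHz = 3.74 kHz.
33.92 kHz mod fs = 8.2 kHz.
8.2 kHz > fs/2 = 6.43 kHz, folds to fs − 8.2 kHz = 4.66 kHz.
13.8 kHz mod fs = 0.94 kHz.
0.94 kHz ≤ fs/2 = 6.43 kHz, appears at 0.94 kHz.
33.4 kHz and 43.76 kHz both map to 5.18 kHz.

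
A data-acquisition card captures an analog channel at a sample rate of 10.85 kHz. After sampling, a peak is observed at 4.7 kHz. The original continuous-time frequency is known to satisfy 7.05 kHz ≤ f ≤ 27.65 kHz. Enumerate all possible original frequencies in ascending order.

15.55 kHz, 17 kHz, 26.4 kHz

Frequencies that alias to 4.7 kHz are k·fs ± 4.7 kHz for integer k ≥ 0.
k=0: 4.7 kHz.
k=1: 6.15 kHz, 15.55 kHz.
k=2: 17 kHz, 26.4 kHz.
k=3: 27.85 kHz, 37.25 kHz.
Within [7.05 kHz, 27.65 kHz]: 15.55 kHz, 17 kHz, 26.4 kHz.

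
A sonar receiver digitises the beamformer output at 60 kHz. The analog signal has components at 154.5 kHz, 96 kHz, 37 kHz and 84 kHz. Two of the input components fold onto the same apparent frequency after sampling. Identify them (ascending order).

84 kHz, 96 kHz

fs/2 = 30 kHz.
154.5 kHz mod fs = 34.5 kHz.
34.5 kHz > fs/2 = 30 kHz, folds to fs − 34.5 kHz = 25.5 kHz.
96 kHz mod fs = 36 kHz.
36 kHz > fs/2 = 30 kHz, folds to fs − 36 kHz = 24 kHz.
37 kHz > fs/2 = 30 kHz, folds to fs − 37 kHz = 23 kHz.
84 kHz mod fs = 24 kHz.
24 kHz ≤ fs/2 = 30 kHz, appears at 24 kHz.
84 kHz and 96 kHz both map to 24 kHz.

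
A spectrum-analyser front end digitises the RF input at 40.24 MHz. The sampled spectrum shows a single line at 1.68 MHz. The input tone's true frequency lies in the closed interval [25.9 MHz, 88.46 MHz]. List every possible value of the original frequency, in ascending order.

38.56 MHz, 41.92 MHz, 78.8 MHz, 82.16 MHz

Frequencies that alias to 1.68 MHz are k·fs ± 1.68 MHz for integer k ≥ 0.
k=0: 1.68 MHz.
k=1: 38.56 MHz, 41.92 MHz.
k=2: 78.8 MHz, 82.16 MHz.
k=3: 119.04 MHz, 122.4 MHz.
Within [25.9 MHz, 88.46 MHz]: 38.56 MHz, 41.92 MHz, 78.8 MHz, 82.16 MHz.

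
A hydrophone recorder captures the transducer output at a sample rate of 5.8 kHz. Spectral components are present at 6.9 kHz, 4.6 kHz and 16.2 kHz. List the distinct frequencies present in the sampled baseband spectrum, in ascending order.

1.1 kHz, 1.2 kHz

fs/2 = 2.9 kHz.
6.9 kHz mod fs = 1.1 kHz.
1.1 kHz ≤ fs/2 = 2.9 kHz, appears at 1.1 kHz.
4.6 kHz > fs/2 = 2.9 kHz, folds to fs − 4.6 kHz = 1.2 kHz.
16.2 kHz mod fs = 4.6 kHz.
4.6 kHz > fs/2 = 2.9 kHz, folds to fs − 4.6 kHz = 1.2 kHz.
Distinct values: {1.1 kHz, 1.2 kHz}.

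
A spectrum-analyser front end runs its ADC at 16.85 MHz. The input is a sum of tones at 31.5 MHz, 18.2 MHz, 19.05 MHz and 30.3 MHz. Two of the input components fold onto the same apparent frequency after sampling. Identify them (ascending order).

fs/2 = 8.425 MHz.
31.5 MHz mod fs = 14.65 MHz.
14.65 MHz > fs/2 = 8.425 MHz, folds to fs − 14.65 MHz = 2.2 MHz.
18.2 MHz mod fs = 1.35 MHz.
1.35 MHz ≤ fs/2 = 8.425 MHz, appears at 1.35 MHz.
19.05 MHz mod fs = 2.2 MHz.
2.2 MHz ≤ fs/2 = 8.425 MHz, appears at 2.2 MHz.
30.3 MHz mod fs = 13.45 MHz.
13.45 MHz > fs/2 = 8.425 MHz, folds to fs − 13.45 MHz = 3.4 MHz.
19.05 MHz and 31.5 MHz both map to 2.2 MHz.

19.05 MHz, 31.5 MHz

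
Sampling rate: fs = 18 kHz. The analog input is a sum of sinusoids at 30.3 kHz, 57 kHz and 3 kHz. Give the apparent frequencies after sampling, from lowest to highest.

3 kHz, 5.7 kHz

fs/2 = 9 kHz.
30.3 kHz mod fs = 12.3 kHz.
12.3 kHz > fs/2 = 9 kHz, folds to fs − 12.3 kHz = 5.7 kHz.
57 kHz mod fs = 3 kHz.
3 kHz ≤ fs/2 = 9 kHz, appears at 3 kHz.
3 kHz ≤ fs/2 = 9 kHz, passes unchanged.
Distinct values: {3 kHz, 5.7 kHz}.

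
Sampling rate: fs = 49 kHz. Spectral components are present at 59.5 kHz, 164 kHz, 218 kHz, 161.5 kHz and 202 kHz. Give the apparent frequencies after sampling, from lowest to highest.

fs/2 = 24.5 kHz.
59.5 kHz mod fs = 10.5 kHz.
10.5 kHz ≤ fs/2 = 24.5 kHz, appears at 10.5 kHz.
164 kHz mod fs = 17 kHz.
17 kHz ≤ fs/2 = 24.5 kHz, appears at 17 kHz.
218 kHz mod fs = 22 kHz.
22 kHz ≤ fs/2 = 24.5 kHz, appears at 22 kHz.
161.5 kHz mod fs = 14.5 kHz.
14.5 kHz ≤ fs/2 = 24.5 kHz, appears at 14.5 kHz.
202 kHz mod fs = 6 kHz.
6 kHz ≤ fs/2 = 24.5 kHz, appears at 6 kHz.
Distinct values: {6 kHz, 10.5 kHz, 14.5 kHz, 17 kHz, 22 kHz}.

6 kHz, 10.5 kHz, 14.5 kHz, 17 kHz, 22 kHz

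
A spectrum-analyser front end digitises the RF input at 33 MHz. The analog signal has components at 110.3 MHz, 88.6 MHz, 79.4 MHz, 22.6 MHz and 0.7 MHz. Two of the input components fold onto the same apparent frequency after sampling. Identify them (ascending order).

fs/2 = 16.5 MHz.
110.3 MHz mod fs = 11.3 MHz.
11.3 MHz ≤ fs/2 = 16.5 MHz, appears at 11.3 MHz.
88.6 MHz mod fs = 22.6 MHz.
22.6 MHz > fs/2 = 16.5 MHz, folds to fs − 22.6 MHz = 10.4 MHz.
79.4 MHz mod fs = 13.4 MHz.
13.4 MHz ≤ fs/2 = 16.5 MHz, appears at 13.4 MHz.
22.6 MHz > fs/2 = 16.5 MHz, folds to fs − 22.6 MHz = 10.4 MHz.
0.7 MHz ≤ fs/2 = 16.5 MHz, passes unchanged.
22.6 MHz and 88.6 MHz both map to 10.4 MHz.

22.6 MHz, 88.6 MHz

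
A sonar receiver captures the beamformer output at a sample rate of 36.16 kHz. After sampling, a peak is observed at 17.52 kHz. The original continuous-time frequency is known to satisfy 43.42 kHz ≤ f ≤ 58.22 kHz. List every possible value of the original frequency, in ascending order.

53.68 kHz, 54.8 kHz

Frequencies that alias to 17.52 kHz are k·fs ± 17.52 kHz for integer k ≥ 0.
k=0: 17.52 kHz.
k=1: 18.64 kHz, 53.68 kHz.
k=2: 54.8 kHz, 89.84 kHz.
k=3: 90.96 kHz, 126 kHz.
Within [43.42 kHz, 58.22 kHz]: 53.68 kHz, 54.8 kHz.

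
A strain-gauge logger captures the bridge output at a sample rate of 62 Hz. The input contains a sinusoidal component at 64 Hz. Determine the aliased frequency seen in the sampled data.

64 Hz mod fs = 2 Hz.
2 Hz ≤ fs/2 = 31 Hz, appears at 2 Hz.

2 Hz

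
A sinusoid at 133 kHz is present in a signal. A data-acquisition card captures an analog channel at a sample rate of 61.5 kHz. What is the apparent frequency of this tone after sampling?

133 kHz mod fs = 10 kHz.
10 kHz ≤ fs/2 = 30.75 kHz, appears at 10 kHz.

10 kHz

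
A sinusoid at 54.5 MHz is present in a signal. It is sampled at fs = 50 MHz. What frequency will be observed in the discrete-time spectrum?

4.5 MHz

54.5 MHz mod fs = 4.5 MHz.
4.5 MHz ≤ fs/2 = 25 MHz, appears at 4.5 MHz.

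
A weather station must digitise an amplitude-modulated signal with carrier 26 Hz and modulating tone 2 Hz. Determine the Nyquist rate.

AM sidebands sit at fc ± fm = 24 Hz and 28 Hz.
Highest-frequency component: 28 Hz.
Nyquist rate = 2 × 28 Hz = 56 Hz.

56 Hz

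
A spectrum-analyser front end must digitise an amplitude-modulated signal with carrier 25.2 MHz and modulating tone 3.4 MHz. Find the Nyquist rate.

57.2 MHz

AM sidebands sit at fc ± fm = 21.8 MHz and 28.6 MHz.
Highest-frequency component: 28.6 MHz.
Nyquist rate = 2 × 28.6 MHz = 57.2 MHz.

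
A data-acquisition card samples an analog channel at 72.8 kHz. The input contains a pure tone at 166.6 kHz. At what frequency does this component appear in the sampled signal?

21 kHz

166.6 kHz mod fs = 21 kHz.
21 kHz ≤ fs/2 = 36.4 kHz, appears at 21 kHz.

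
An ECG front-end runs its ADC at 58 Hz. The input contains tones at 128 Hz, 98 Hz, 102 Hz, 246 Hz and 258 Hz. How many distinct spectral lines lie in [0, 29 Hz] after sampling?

4

fs/2 = 29 Hz.
128 Hz mod fs = 12 Hz.
12 Hz ≤ fs/2 = 29 Hz, appears at 12 Hz.
98 Hz mod fs = 40 Hz.
40 Hz > fs/2 = 29 Hz, folds to fs − 40 Hz = 18 Hz.
102 Hz mod fs = 44 Hz.
44 Hz > fs/2 = 29 Hz, folds to fs − 44 Hz = 14 Hz.
246 Hz mod fs = 14 Hz.
14 Hz ≤ fs/2 = 29 Hz, appears at 14 Hz.
258 Hz mod fs = 26 Hz.
26 Hz ≤ fs/2 = 29 Hz, appears at 26 Hz.
Distinct values: {12 Hz, 14 Hz, 18 Hz, 26 Hz} → 4.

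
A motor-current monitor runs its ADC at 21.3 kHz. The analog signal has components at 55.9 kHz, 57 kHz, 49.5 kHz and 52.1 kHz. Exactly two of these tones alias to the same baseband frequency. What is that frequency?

6.9 kHz

fs/2 = 10.65 kHz.
55.9 kHz mod fs = 13.3 kHz.
13.3 kHz > fs/2 = 10.65 kHz, folds to fs − 13.3 kHz = 8 kHz.
57 kHz mod fs = 14.4 kHz.
14.4 kHz > fs/2 = 10.65 kHz, folds to fs − 14.4 kHz = 6.9 kHz.
49.5 kHz mod fs = 6.9 kHz.
6.9 kHz ≤ fs/2 = 10.65 kHz, appears at 6.9 kHz.
52.1 kHz mod fs = 9.5 kHz.
9.5 kHz ≤ fs/2 = 10.65 kHz, appears at 9.5 kHz.
49.5 kHz and 57 kHz both map to 6.9 kHz.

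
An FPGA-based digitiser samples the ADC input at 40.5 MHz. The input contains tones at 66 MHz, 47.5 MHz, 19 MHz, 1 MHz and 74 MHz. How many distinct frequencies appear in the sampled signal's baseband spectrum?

4

fs/2 = 20.25 MHz.
66 MHz mod fs = 25.5 MHz.
25.5 MHz > fs/2 = 20.25 MHz, folds to fs − 25.5 MHz = 15 MHz.
47.5 MHz mod fs = 7 MHz.
7 MHz ≤ fs/2 = 20.25 MHz, appears at 7 MHz.
19 MHz ≤ fs/2 = 20.25 MHz, passes unchanged.
1 MHz ≤ fs/2 = 20.25 MHz, passes unchanged.
74 MHz mod fs = 33.5 MHz.
33.5 MHz > fs/2 = 20.25 MHz, folds to fs − 33.5 MHz = 7 MHz.
Distinct values: {1 MHz, 7 MHz, 15 MHz, 19 MHz} → 4.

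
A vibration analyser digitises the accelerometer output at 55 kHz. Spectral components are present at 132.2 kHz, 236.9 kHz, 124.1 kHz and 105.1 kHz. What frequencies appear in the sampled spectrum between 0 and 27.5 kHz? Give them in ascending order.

fs/2 = 27.5 kHz.
132.2 kHz mod fs = 22.2 kHz.
22.2 kHz ≤ fs/2 = 27.5 kHz, appears at 22.2 kHz.
236.9 kHz mod fs = 16.9 kHz.
16.9 kHz ≤ fs/2 = 27.5 kHz, appears at 16.9 kHz.
124.1 kHz mod fs = 14.1 kHz.
14.1 kHz ≤ fs/2 = 27.5 kHz, appears at 14.1 kHz.
105.1 kHz mod fs = 50.1 kHz.
50.1 kHz > fs/2 = 27.5 kHz, folds to fs − 50.1 kHz = 4.9 kHz.
Distinct values: {4.9 kHz, 14.1 kHz, 16.9 kHz, 22.2 kHz}.

4.9 kHz, 14.1 kHz, 16.9 kHz, 22.2 kHz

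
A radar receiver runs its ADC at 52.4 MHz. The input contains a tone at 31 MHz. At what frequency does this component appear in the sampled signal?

31 MHz > fs/2 = 26.2 MHz, folds to fs − 31 MHz = 21.4 MHz.

21.4 MHz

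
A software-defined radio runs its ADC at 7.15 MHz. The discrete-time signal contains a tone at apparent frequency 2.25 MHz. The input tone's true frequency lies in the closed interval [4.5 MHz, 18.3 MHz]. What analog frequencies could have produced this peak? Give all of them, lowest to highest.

4.9 MHz, 9.4 MHz, 12.05 MHz, 16.55 MHz

Frequencies that alias to 2.25 MHz are k·fs ± 2.25 MHz for integer k ≥ 0.
k=0: 2.25 MHz.
k=1: 4.9 MHz, 9.4 MHz.
k=2: 12.05 MHz, 16.55 MHz.
k=3: 19.2 MHz, 23.7 MHz.
Within [4.5 MHz, 18.3 MHz]: 4.9 MHz, 9.4 MHz, 12.05 MHz, 16.55 MHz.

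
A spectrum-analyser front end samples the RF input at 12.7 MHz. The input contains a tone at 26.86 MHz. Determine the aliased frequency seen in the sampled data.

26.86 MHz mod fs = 1.46 MHz.
1.46 MHz ≤ fs/2 = 6.35 MHz, appears at 1.46 MHz.

1.46 MHz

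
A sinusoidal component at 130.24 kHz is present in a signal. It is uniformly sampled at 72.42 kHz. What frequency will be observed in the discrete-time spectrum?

14.6 kHz

130.24 kHz mod fs = 57.82 kHz.
57.82 kHz > fs/2 = 36.21 kHz, folds to fs − 57.82 kHz = 14.6 kHz.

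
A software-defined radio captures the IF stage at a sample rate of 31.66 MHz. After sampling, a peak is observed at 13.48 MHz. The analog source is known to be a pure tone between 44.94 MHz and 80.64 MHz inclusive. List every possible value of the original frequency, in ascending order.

Frequencies that alias to 13.48 MHz are k·fs ± 13.48 MHz for integer k ≥ 0.
k=0: 13.48 MHz.
k=1: 18.18 MHz, 45.14 MHz.
k=2: 49.84 MHz, 76.8 MHz.
k=3: 81.5 MHz, 108.46 MHz.
Within [44.94 MHz, 80.64 MHz]: 45.14 MHz, 49.84 MHz, 76.8 MHz.

45.14 MHz, 49.84 MHz, 76.8 MHz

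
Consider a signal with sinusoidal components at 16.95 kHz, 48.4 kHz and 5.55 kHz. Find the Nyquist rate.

96.8 kHz

Highest-frequency component: 48.4 kHz.
Nyquist rate = 2 × 48.4 kHz = 96.8 kHz.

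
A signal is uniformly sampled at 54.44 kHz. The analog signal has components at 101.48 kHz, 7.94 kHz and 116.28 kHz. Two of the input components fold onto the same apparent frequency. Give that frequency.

fs/2 = 27.22 kHz.
101.48 kHz mod fs = 47.04 kHz.
47.04 kHz > fs/2 = 27.22 kHz, folds to fs − 47.04 kHz = 7.4 kHz.
7.94 kHz ≤ fs/2 = 27.22 kHz, passes unchanged.
116.28 kHz mod fs = 7.4 kHz.
7.4 kHz ≤ fs/2 = 27.22 kHz, appears at 7.4 kHz.
101.48 kHz and 116.28 kHz both map to 7.4 kHz.

7.4 kHz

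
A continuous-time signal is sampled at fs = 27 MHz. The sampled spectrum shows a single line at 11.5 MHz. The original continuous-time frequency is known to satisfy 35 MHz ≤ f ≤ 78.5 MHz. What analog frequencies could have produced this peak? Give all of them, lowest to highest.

Frequencies that alias to 11.5 MHz are k·fs ± 11.5 MHz for integer k ≥ 0.
k=0: 11.5 MHz.
k=1: 15.5 MHz, 38.5 MHz.
k=2: 42.5 MHz, 65.5 MHz.
k=3: 69.5 MHz, 92.5 MHz.
k=4: 96.5 MHz, 119.5 MHz.
Within [35 MHz, 78.5 MHz]: 38.5 MHz, 42.5 MHz, 65.5 MHz, 69.5 MHz.

38.5 MHz, 42.5 MHz, 65.5 MHz, 69.5 MHz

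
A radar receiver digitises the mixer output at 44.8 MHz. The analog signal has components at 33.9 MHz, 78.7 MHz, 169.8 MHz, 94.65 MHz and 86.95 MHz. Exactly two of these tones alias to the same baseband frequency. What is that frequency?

10.9 MHz

fs/2 = 22.4 MHz.
33.9 MHz > fs/2 = 22.4 MHz, folds to fs − 33.9 MHz = 10.9 MHz.
78.7 MHz mod fs = 33.9 MHz.
33.9 MHz > fs/2 = 22.4 MHz, folds to fs − 33.9 MHz = 10.9 MHz.
169.8 MHz mod fs = 35.4 MHz.
35.4 MHz > fs/2 = 22.4 MHz, folds to fs − 35.4 MHz = 9.4 MHz.
94.65 MHz mod fs = 5.05 MHz.
5.05 MHz ≤ fs/2 = 22.4 MHz, appears at 5.05 MHz.
86.95 MHz mod fs = 42.15 MHz.
42.15 MHz > fs/2 = 22.4 MHz, folds to fs − 42.15 MHz = 2.65 MHz.
33.9 MHz and 78.7 MHz both map to 10.9 MHz.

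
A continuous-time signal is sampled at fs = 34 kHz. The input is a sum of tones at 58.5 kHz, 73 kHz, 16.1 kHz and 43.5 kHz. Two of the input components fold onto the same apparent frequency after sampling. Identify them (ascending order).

fs/2 = 17 kHz.
58.5 kHz mod fs = 24.5 kHz.
24.5 kHz > fs/2 = 17 kHz, folds to fs − 24.5 kHz = 9.5 kHz.
73 kHz mod fs = 5 kHz.
5 kHz ≤ fs/2 = 17 kHz, appears at 5 kHz.
16.1 kHz ≤ fs/2 = 17 kHz, passes unchanged.
43.5 kHz mod fs = 9.5 kHz.
9.5 kHz ≤ fs/2 = 17 kHz, appears at 9.5 kHz.
43.5 kHz and 58.5 kHz both map to 9.5 kHz.

43.5 kHz, 58.5 kHz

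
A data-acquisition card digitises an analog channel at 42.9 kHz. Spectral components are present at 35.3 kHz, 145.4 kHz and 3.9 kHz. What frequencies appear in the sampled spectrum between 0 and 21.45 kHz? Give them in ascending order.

3.9 kHz, 7.6 kHz, 16.7 kHz

fs/2 = 21.45 kHz.
35.3 kHz > fs/2 = 21.45 kHz, folds to fs − 35.3 kHz = 7.6 kHz.
145.4 kHz mod fs = 16.7 kHz.
16.7 kHz ≤ fs/2 = 21.45 kHz, appears at 16.7 kHz.
3.9 kHz ≤ fs/2 = 21.45 kHz, passes unchanged.
Distinct values: {3.9 kHz, 7.6 kHz, 16.7 kHz}.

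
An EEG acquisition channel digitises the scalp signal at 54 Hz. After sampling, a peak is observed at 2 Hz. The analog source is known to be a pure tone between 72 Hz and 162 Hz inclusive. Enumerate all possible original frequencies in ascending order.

106 Hz, 110 Hz, 160 Hz

Frequencies that alias to 2 Hz are k·fs ± 2 Hz for integer k ≥ 0.
k=0: 2 Hz.
k=1: 52 Hz, 56 Hz.
k=2: 106 Hz, 110 Hz.
k=3: 160 Hz, 164 Hz.
k=4: 214 Hz, 218 Hz.
Within [72 Hz, 162 Hz]: 106 Hz, 110 Hz, 160 Hz.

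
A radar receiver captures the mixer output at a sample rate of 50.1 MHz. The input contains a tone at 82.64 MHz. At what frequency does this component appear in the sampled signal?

82.64 MHz mod fs = 32.54 MHz.
32.54 MHz > fs/2 = 25.05 MHz, folds to fs − 32.54 MHz = 17.56 MHz.

17.56 MHz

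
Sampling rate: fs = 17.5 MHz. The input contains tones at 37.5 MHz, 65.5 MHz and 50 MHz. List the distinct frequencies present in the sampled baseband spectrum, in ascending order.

2.5 MHz, 4.5 MHz

fs/2 = 8.75 MHz.
37.5 MHz mod fs = 2.5 MHz.
2.5 MHz ≤ fs/2 = 8.75 MHz, appears at 2.5 MHz.
65.5 MHz mod fs = 13 MHz.
13 MHz > fs/2 = 8.75 MHz, folds to fs − 13 MHz = 4.5 MHz.
50 MHz mod fs = 15 MHz.
15 MHz > fs/2 = 8.75 MHz, folds to fs − 15 MHz = 2.5 MHz.
Distinct values: {2.5 MHz, 4.5 MHz}.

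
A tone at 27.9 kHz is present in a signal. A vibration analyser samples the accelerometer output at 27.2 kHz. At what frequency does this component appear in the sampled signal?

27.9 kHz mod fs = 0.7 kHz.
0.7 kHz ≤ fs/2 = 13.6 kHz, appears at 0.7 kHz.

0.7 kHz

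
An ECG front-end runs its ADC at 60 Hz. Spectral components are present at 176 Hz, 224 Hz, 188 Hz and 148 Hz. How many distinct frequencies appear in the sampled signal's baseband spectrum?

fs/2 = 30 Hz.
176 Hz mod fs = 56 Hz.
56 Hz > fs/2 = 30 Hz, folds to fs − 56 Hz = 4 Hz.
224 Hz mod fs = 44 Hz.
44 Hz > fs/2 = 30 Hz, folds to fs − 44 Hz = 16 Hz.
188 Hz mod fs = 8 Hz.
8 Hz ≤ fs/2 = 30 Hz, appears at 8 Hz.
148 Hz mod fs = 28 Hz.
28 Hz ≤ fs/2 = 30 Hz, appears at 28 Hz.
Distinct values: {4 Hz, 8 Hz, 16 Hz, 28 Hz} → 4.

4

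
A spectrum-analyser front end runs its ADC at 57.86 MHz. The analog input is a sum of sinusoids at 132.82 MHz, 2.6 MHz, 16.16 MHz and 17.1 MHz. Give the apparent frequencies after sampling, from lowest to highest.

fs/2 = 28.93 MHz.
132.82 MHz mod fs = 17.1 MHz.
17.1 MHz ≤ fs/2 = 28.93 MHz, appears at 17.1 MHz.
2.6 MHz ≤ fs/2 = 28.93 MHz, passes unchanged.
16.16 MHz ≤ fs/2 = 28.93 MHz, passes unchanged.
17.1 MHz ≤ fs/2 = 28.93 MHz, passes unchanged.
Distinct values: {2.6 MHz, 16.16 MHz, 17.1 MHz}.

2.6 MHz, 16.16 MHz, 17.1 MHz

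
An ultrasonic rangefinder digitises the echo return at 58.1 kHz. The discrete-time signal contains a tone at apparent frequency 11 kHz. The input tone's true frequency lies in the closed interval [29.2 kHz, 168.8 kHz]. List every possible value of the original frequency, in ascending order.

47.1 kHz, 69.1 kHz, 105.2 kHz, 127.2 kHz, 163.3 kHz

Frequencies that alias to 11 kHz are k·fs ± 11 kHz for integer k ≥ 0.
k=0: 11 kHz.
k=1: 47.1 kHz, 69.1 kHz.
k=2: 105.2 kHz, 127.2 kHz.
k=3: 163.3 kHz, 185.3 kHz.
k=4: 221.4 kHz, 243.4 kHz.
Within [29.2 kHz, 168.8 kHz]: 47.1 kHz, 69.1 kHz, 105.2 kHz, 127.2 kHz, 163.3 kHz.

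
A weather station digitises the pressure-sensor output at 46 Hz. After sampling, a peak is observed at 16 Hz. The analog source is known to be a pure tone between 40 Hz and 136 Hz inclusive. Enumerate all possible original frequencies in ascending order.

Frequencies that alias to 16 Hz are k·fs ± 16 Hz for integer k ≥ 0.
k=0: 16 Hz.
k=1: 30 Hz, 62 Hz.
k=2: 76 Hz, 108 Hz.
k=3: 122 Hz, 154 Hz.
k=4: 168 Hz, 200 Hz.
Within [40 Hz, 136 Hz]: 62 Hz, 76 Hz, 108 Hz, 122 Hz.

62 Hz, 76 Hz, 108 Hz, 122 Hz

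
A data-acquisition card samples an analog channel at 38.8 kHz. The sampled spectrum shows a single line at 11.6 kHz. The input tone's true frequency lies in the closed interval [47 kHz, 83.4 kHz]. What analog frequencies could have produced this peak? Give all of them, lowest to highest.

50.4 kHz, 66 kHz

Frequencies that alias to 11.6 kHz are k·fs ± 11.6 kHz for integer k ≥ 0.
k=0: 11.6 kHz.
k=1: 27.2 kHz, 50.4 kHz.
k=2: 66 kHz, 89.2 kHz.
k=3: 104.8 kHz, 128 kHz.
Within [47 kHz, 83.4 kHz]: 50.4 kHz, 66 kHz.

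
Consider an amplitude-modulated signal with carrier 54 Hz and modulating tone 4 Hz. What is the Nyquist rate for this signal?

AM sidebands sit at fc ± fm = 50 Hz and 58 Hz.
Highest-frequency component: 58 Hz.
Nyquist rate = 2 × 58 Hz = 116 Hz.

116 Hz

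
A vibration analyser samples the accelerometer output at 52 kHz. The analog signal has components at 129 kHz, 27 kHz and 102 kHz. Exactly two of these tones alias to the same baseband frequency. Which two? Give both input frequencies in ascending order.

27 kHz, 129 kHz

fs/2 = 26 kHz.
129 kHz mod fs = 25 kHz.
25 kHz ≤ fs/2 = 26 kHz, appears at 25 kHz.
27 kHz > fs/2 = 26 kHz, folds to fs − 27 kHz = 25 kHz.
102 kHz mod fs = 50 kHz.
50 kHz > fs/2 = 26 kHz, folds to fs − 50 kHz = 2 kHz.
27 kHz and 129 kHz both map to 25 kHz.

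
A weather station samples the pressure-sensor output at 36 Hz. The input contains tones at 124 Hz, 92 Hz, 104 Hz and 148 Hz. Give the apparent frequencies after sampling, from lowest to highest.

4 Hz, 16 Hz

fs/2 = 18 Hz.
124 Hz mod fs = 16 Hz.
16 Hz ≤ fs/2 = 18 Hz, appears at 16 Hz.
92 Hz mod fs = 20 Hz.
20 Hz > fs/2 = 18 Hz, folds to fs − 20 Hz = 16 Hz.
104 Hz mod fs = 32 Hz.
32 Hz > fs/2 = 18 Hz, folds to fs − 32 Hz = 4 Hz.
148 Hz mod fs = 4 Hz.
4 Hz ≤ fs/2 = 18 Hz, appears at 4 Hz.
Distinct values: {4 Hz, 16 Hz}.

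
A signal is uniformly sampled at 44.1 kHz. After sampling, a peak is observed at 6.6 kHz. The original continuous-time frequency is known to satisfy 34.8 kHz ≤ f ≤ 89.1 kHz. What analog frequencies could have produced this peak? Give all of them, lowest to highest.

37.5 kHz, 50.7 kHz, 81.6 kHz

Frequencies that alias to 6.6 kHz are k·fs ± 6.6 kHz for integer k ≥ 0.
k=0: 6.6 kHz.
k=1: 37.5 kHz, 50.7 kHz.
k=2: 81.6 kHz, 94.8 kHz.
k=3: 125.7 kHz, 138.9 kHz.
Within [34.8 kHz, 89.1 kHz]: 37.5 kHz, 50.7 kHz, 81.6 kHz.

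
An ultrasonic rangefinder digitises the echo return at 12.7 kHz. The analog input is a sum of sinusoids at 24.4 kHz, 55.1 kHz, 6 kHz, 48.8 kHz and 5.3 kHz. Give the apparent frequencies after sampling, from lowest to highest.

1 kHz, 2 kHz, 4.3 kHz, 5.3 kHz, 6 kHz

fs/2 = 6.35 kHz.
24.4 kHz mod fs = 11.7 kHz.
11.7 kHz > fs/2 = 6.35 kHz, folds to fs − 11.7 kHz = 1 kHz.
55.1 kHz mod fs = 4.3 kHz.
4.3 kHz ≤ fs/2 = 6.35 kHz, appears at 4.3 kHz.
6 kHz ≤ fs/2 = 6.35 kHz, passes unchanged.
48.8 kHz mod fs = 10.7 kHz.
10.7 kHz > fs/2 = 6.35 kHz, folds to fs − 10.7 kHz = 2 kHz.
5.3 kHz ≤ fs/2 = 6.35 kHz, passes unchanged.
Distinct values: {1 kHz, 2 kHz, 4.3 kHz, 5.3 kHz, 6 kHz}.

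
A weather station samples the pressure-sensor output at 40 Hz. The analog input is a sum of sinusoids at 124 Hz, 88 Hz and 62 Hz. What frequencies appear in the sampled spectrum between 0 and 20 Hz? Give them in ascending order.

4 Hz, 8 Hz, 18 Hz

fs/2 = 20 Hz.
124 Hz mod fs = 4 Hz.
4 Hz ≤ fs/2 = 20 Hz, appears at 4 Hz.
88 Hz mod fs = 8 Hz.
8 Hz ≤ fs/2 = 20 Hz, appears at 8 Hz.
62 Hz mod fs = 22 Hz.
22 Hz > fs/2 = 20 Hz, folds to fs − 22 Hz = 18 Hz.
Distinct values: {4 Hz, 8 Hz, 18 Hz}.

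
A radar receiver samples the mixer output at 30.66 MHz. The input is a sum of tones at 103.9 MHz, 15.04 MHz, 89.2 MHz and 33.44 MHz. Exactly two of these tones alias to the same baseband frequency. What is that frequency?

2.78 MHz

fs/2 = 15.33 MHz.
103.9 MHz mod fs = 11.92 MHz.
11.92 MHz ≤ fs/2 = 15.33 MHz, appears at 11.92 MHz.
15.04 MHz ≤ fs/2 = 15.33 MHz, passes unchanged.
89.2 MHz mod fs = 27.88 MHz.
27.88 MHz > fs/2 = 15.33 MHz, folds to fs − 27.88 MHz = 2.78 MHz.
33.44 MHz mod fs = 2.78 MHz.
2.78 MHz ≤ fs/2 = 15.33 MHz, appears at 2.78 MHz.
33.44 MHz and 89.2 MHz both map to 2.78 MHz.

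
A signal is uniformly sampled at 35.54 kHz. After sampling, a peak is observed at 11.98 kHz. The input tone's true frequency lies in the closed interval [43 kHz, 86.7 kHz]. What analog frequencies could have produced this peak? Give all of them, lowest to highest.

Frequencies that alias to 11.98 kHz are k·fs ± 11.98 kHz for integer k ≥ 0.
k=0: 11.98 kHz.
k=1: 23.56 kHz, 47.52 kHz.
k=2: 59.1 kHz, 83.06 kHz.
k=3: 94.64 kHz, 118.6 kHz.
Within [43 kHz, 86.7 kHz]: 47.52 kHz, 59.1 kHz, 83.06 kHz.

47.52 kHz, 59.1 kHz, 83.06 kHz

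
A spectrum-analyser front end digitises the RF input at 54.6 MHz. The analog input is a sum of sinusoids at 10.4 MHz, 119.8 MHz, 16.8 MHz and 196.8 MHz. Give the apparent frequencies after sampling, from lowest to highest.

10.4 MHz, 10.6 MHz, 16.8 MHz, 21.6 MHz

fs/2 = 27.3 MHz.
10.4 MHz ≤ fs/2 = 27.3 MHz, passes unchanged.
119.8 MHz mod fs = 10.6 MHz.
10.6 MHz ≤ fs/2 = 27.3 MHz, appears at 10.6 MHz.
16.8 MHz ≤ fs/2 = 27.3 MHz, passes unchanged.
196.8 MHz mod fs = 33 MHz.
33 MHz > fs/2 = 27.3 MHz, folds to fs − 33 MHz = 21.6 MHz.
Distinct values: {10.4 MHz, 10.6 MHz, 16.8 MHz, 21.6 MHz}.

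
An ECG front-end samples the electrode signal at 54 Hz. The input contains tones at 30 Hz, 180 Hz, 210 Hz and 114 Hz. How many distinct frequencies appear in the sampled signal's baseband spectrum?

3

fs/2 = 27 Hz.
30 Hz > fs/2 = 27 Hz, folds to fs − 30 Hz = 24 Hz.
180 Hz mod fs = 18 Hz.
18 Hz ≤ fs/2 = 27 Hz, appears at 18 Hz.
210 Hz mod fs = 48 Hz.
48 Hz > fs/2 = 27 Hz, folds to fs − 48 Hz = 6 Hz.
114 Hz mod fs = 6 Hz.
6 Hz ≤ fs/2 = 27 Hz, appears at 6 Hz.
Distinct values: {6 Hz, 18 Hz, 24 Hz} → 3.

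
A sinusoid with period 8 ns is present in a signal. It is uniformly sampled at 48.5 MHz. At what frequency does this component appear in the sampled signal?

20.5 MHz

T = 8 ns → f = 1/T = 125 MHz.
125 MHz mod fs = 28 MHz.
28 MHz > fs/2 = 24.25 MHz, folds to fs − 28 MHz = 20.5 MHz.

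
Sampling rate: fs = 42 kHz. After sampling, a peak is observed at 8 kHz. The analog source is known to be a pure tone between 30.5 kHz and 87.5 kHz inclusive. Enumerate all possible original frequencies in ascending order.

Frequencies that alias to 8 kHz are k·fs ± 8 kHz for integer k ≥ 0.
k=0: 8 kHz.
k=1: 34 kHz, 50 kHz.
k=2: 76 kHz, 92 kHz.
k=3: 118 kHz, 134 kHz.
Within [30.5 kHz, 87.5 kHz]: 34 kHz, 50 kHz, 76 kHz.

34 kHz, 50 kHz, 76 kHz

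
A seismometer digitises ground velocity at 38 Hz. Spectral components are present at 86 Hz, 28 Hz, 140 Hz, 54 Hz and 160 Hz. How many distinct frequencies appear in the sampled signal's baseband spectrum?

4

fs/2 = 19 Hz.
86 Hz mod fs = 10 Hz.
10 Hz ≤ fs/2 = 19 Hz, appears at 10 Hz.
28 Hz > fs/2 = 19 Hz, folds to fs − 28 Hz = 10 Hz.
140 Hz mod fs = 26 Hz.
26 Hz > fs/2 = 19 Hz, folds to fs − 26 Hz = 12 Hz.
54 Hz mod fs = 16 Hz.
16 Hz ≤ fs/2 = 19 Hz, appears at 16 Hz.
160 Hz mod fs = 8 Hz.
8 Hz ≤ fs/2 = 19 Hz, appears at 8 Hz.
Distinct values: {8 Hz, 10 Hz, 12 Hz, 16 Hz} → 4.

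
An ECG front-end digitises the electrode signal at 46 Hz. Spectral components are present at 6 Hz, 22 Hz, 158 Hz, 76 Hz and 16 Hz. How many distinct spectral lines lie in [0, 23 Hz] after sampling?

4

fs/2 = 23 Hz.
6 Hz ≤ fs/2 = 23 Hz, passes unchanged.
22 Hz ≤ fs/2 = 23 Hz, passes unchanged.
158 Hz mod fs = 20 Hz.
20 Hz ≤ fs/2 = 23 Hz, appears at 20 Hz.
76 Hz mod fs = 30 Hz.
30 Hz > fs/2 = 23 Hz, folds to fs − 30 Hz = 16 Hz.
16 Hz ≤ fs/2 = 23 Hz, passes unchanged.
Distinct values: {6 Hz, 16 Hz, 20 Hz, 22 Hz} → 4.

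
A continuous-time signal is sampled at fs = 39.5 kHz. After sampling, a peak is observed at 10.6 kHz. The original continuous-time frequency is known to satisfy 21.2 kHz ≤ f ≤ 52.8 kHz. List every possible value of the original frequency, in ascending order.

28.9 kHz, 50.1 kHz

Frequencies that alias to 10.6 kHz are k·fs ± 10.6 kHz for integer k ≥ 0.
k=0: 10.6 kHz.
k=1: 28.9 kHz, 50.1 kHz.
k=2: 68.4 kHz, 89.6 kHz.
Within [21.2 kHz, 52.8 kHz]: 28.9 kHz, 50.1 kHz.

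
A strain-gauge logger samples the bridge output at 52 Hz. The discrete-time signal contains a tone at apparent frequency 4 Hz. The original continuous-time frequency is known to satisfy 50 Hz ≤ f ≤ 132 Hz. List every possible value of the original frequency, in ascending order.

Frequencies that alias to 4 Hz are k·fs ± 4 Hz for integer k ≥ 0.
k=0: 4 Hz.
k=1: 48 Hz, 56 Hz.
k=2: 100 Hz, 108 Hz.
k=3: 152 Hz, 160 Hz.
Within [50 Hz, 132 Hz]: 56 Hz, 100 Hz, 108 Hz.

56 Hz, 100 Hz, 108 Hz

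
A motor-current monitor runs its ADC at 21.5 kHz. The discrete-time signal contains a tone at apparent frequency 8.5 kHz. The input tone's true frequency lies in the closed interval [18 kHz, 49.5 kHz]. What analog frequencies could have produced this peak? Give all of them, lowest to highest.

30 kHz, 34.5 kHz

Frequencies that alias to 8.5 kHz are k·fs ± 8.5 kHz for integer k ≥ 0.
k=0: 8.5 kHz.
k=1: 13 kHz, 30 kHz.
k=2: 34.5 kHz, 51.5 kHz.
k=3: 56 kHz, 73 kHz.
Within [18 kHz, 49.5 kHz]: 30 kHz, 34.5 kHz.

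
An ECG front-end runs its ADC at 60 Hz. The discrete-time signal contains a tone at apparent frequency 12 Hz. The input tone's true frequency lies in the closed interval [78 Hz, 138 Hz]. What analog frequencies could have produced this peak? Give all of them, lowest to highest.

Frequencies that alias to 12 Hz are k·fs ± 12 Hz for integer k ≥ 0.
k=0: 12 Hz.
k=1: 48 Hz, 72 Hz.
k=2: 108 Hz, 132 Hz.
k=3: 168 Hz, 192 Hz.
Within [78 Hz, 138 Hz]: 108 Hz, 132 Hz.

108 Hz, 132 Hz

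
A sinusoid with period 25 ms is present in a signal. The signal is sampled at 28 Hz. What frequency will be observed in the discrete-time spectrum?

12 Hz

T = 25 ms → f = 1/T = 40 Hz.
40 Hz mod fs = 12 Hz.
12 Hz ≤ fs/2 = 14 Hz, appears at 12 Hz.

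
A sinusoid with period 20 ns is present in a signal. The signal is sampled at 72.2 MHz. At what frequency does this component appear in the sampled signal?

T = 20 ns → f = 1/T = 50 MHz.
50 MHz > fs/2 = 36.1 MHz, folds to fs − 50 MHz = 22.2 MHz.

22.2 MHz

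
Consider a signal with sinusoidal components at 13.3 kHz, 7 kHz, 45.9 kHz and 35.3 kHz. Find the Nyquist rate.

Highest-frequency component: 45.9 kHz.
Nyquist rate = 2 × 45.9 kHz = 91.8 kHz.

91.8 kHz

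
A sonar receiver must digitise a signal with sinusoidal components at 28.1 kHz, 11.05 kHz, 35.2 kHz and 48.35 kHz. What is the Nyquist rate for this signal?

Highest-frequency component: 48.35 kHz.
Nyquist rate = 2 × 48.35 kHz = 96.7 kHz.

96.7 kHz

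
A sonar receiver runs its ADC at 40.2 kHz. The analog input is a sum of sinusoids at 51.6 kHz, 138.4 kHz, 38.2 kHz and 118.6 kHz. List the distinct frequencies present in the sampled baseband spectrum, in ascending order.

fs/2 = 20.1 kHz.
51.6 kHz mod fs = 11.4 kHz.
11.4 kHz ≤ fs/2 = 20.1 kHz, appears at 11.4 kHz.
138.4 kHz mod fs = 17.8 kHz.
17.8 kHz ≤ fs/2 = 20.1 kHz, appears at 17.8 kHz.
38.2 kHz > fs/2 = 20.1 kHz, folds to fs − 38.2 kHz = 2 kHz.
118.6 kHz mod fs = 38.2 kHz.
38.2 kHz > fs/2 = 20.1 kHz, folds to fs − 38.2 kHz = 2 kHz.
Distinct values: {2 kHz, 11.4 kHz, 17.8 kHz}.

2 kHz, 11.4 kHz, 17.8 kHz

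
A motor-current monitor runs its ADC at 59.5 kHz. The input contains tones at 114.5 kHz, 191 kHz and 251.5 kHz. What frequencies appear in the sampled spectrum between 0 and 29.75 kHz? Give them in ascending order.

fs/2 = 29.75 kHz.
114.5 kHz mod fs = 55 kHz.
55 kHz > fs/2 = 29.75 kHz, folds to fs − 55 kHz = 4.5 kHz.
191 kHz mod fs = 12.5 kHz.
12.5 kHz ≤ fs/2 = 29.75 kHz, appears at 12.5 kHz.
251.5 kHz mod fs = 13.5 kHz.
13.5 kHz ≤ fs/2 = 29.75 kHz, appears at 13.5 kHz.
Distinct values: {4.5 kHz, 12.5 kHz, 13.5 kHz}.

4.5 kHz, 12.5 kHz, 13.5 kHz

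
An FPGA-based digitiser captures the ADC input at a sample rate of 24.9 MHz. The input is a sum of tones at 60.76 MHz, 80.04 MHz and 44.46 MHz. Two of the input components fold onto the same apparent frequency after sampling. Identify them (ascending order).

fs/2 = 12.45 MHz.
60.76 MHz mod fs = 10.96 MHz.
10.96 MHz ≤ fs/2 = 12.45 MHz, appears at 10.96 MHz.
80.04 MHz mod fs = 5.34 MHz.
5.34 MHz ≤ fs/2 = 12.45 MHz, appears at 5.34 MHz.
44.46 MHz mod fs = 19.56 MHz.
19.56 MHz > fs/2 = 12.45 MHz, folds to fs − 19.56 MHz = 5.34 MHz.
44.46 MHz and 80.04 MHz both map to 5.34 MHz.

44.46 MHz, 80.04 MHz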